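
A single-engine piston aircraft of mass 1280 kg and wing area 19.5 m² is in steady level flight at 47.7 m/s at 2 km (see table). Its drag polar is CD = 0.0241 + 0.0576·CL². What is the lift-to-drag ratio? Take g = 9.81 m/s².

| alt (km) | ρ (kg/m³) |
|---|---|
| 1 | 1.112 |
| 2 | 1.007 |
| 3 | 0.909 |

At 2 km, from the table: ρ = 1.007 kg/m³.
In steady level flight, lift balances weight: W = mg = 1280 × 9.81 = 12557 N.
Dynamic pressure q = 0.5 × 1.007 × 47.7² = 1146 Pa.
CL = 2W/(ρv²S) = 2×12557/(1.007×47.7²×19.5) = 0.5621.
CD = 0.0241 + 0.0576 × 0.5621² = 0.0423.
L/D = CL/CD = 0.5621 / 0.0423 = 13.3

L/D = 13.3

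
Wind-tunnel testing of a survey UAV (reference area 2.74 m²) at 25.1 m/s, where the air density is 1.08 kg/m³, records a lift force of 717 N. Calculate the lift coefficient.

CL = 0.769

From L = ½ρv²S·CL, rearranging gives CL = 2L/(ρv²S).
CL = 2 × 717 / (1.08 × 25.1² × 2.74) = 0.769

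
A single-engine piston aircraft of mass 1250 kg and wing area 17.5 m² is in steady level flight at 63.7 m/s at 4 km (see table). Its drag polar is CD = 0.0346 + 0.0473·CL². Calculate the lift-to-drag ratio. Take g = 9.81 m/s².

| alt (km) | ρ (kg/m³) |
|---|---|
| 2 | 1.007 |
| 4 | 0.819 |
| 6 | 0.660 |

L/D = 9.8

At 4 km, from the table: ρ = 0.819 kg/m³.
Level flight ⇒ L = W = m·g = 1250 × 9.81 = 12262 N.
Dynamic pressure q = 0.5 × 0.819 × 63.7² = 1662 Pa.
CL = W/(q·S) = 12262 / (1662 × 17.5) = 0.4217.
CD = 0.0346 + 0.0473 × 0.4217² = 0.04301.
L/D = CL/CD = 0.4217 / 0.04301 = 9.8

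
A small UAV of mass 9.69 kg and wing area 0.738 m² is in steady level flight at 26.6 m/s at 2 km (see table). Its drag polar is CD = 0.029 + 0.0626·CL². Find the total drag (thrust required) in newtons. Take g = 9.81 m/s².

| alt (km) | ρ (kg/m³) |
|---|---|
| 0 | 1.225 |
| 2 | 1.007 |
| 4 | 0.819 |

At 2 km, from the table: ρ = 1.007 kg/m³.
In steady level flight, lift balances weight: W = mg = 9.69 × 9.81 = 95.059 N.
Dynamic pressure q = 0.5 × 1.007 × 26.6² = 356.3 Pa.
CL = 2W/(ρv²S) = 2×95.059/(1.007×26.6²×0.738) = 0.3616.
CD = 0.029 + 0.0626 × 0.3616² = 0.03718.
D = q·S·CD = 356.3 × 0.738 × 0.03718 = 9.776 N

D = 9.78 N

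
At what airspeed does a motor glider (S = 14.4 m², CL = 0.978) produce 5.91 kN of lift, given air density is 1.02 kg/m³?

L = ½ρv²S·CL ⇒ v = √(2L/(ρ·S·CL))
v = √(2 × 5910 / (1.02 × 14.4 × 0.978)) = √822.8 = 28.7 m/s

v = 28.7 m/s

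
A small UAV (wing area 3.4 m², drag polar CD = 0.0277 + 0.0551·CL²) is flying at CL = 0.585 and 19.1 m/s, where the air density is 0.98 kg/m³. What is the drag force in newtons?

CD = 0.0277 + 0.0551 × 0.585² = 0.04656
D = ½ρv²S·CD = ½ × 0.98 × 19.1² × 3.4 × 0.04656 = 28.3 N

D = 28.3 N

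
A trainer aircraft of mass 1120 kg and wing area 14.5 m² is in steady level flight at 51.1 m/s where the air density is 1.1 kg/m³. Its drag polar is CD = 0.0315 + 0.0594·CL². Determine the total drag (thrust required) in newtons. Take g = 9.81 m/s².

D = 1000 N

Weight W = mg = 1120 × 9.81 = 10987 N; in level flight L = W.
q = ½ρv² = ½ × 1.1 × 51.1² = 1436 Pa.
CL = 2W/(ρv²S) = 2×10987/(1.1×51.1²×14.5) = 0.5276.
CD = 0.0315 + 0.0594 × 0.5276² = 0.04804.
D = q·S·CD = 1436 × 14.5 × 0.04804 = 1000 N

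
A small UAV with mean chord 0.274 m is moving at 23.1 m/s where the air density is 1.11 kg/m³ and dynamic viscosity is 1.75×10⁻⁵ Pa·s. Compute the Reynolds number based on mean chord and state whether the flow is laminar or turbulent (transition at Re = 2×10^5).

Re = 4.01×10^5 (turbulent)

Re = ρ·v·c/μ = 1.11 × 23.1 × 0.274 / (1.75×10⁻⁵) = 4.01×10^5
Since 4.01×10^5 > 2×10^5, the flow is turbulent.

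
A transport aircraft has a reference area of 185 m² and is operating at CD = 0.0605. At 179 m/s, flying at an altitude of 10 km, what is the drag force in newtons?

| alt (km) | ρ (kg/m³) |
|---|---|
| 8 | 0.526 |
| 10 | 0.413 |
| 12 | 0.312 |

At 10 km, from the table: ρ = 0.413 kg/m³.
Dynamic pressure q = ½ρv² = ½ × 0.413 × 179² = 6616 Pa.
D = q·S·CD = 6616 × 185 × 0.0605 = 74100 N ≈ 74.1 kN

D = 74100 N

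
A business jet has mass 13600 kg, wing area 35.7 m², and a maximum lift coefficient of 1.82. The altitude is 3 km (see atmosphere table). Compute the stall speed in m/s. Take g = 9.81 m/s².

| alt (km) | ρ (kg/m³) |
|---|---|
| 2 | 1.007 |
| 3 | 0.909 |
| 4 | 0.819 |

At 3 km, from the table: ρ = 0.909 kg/m³.
At stall, lift equals weight: L = W = m·g = 13600 × 9.81 = 1.334×10^5 N.
V_stall = √(2W/(ρ·S·CL,max)) = √(2 × 1.334×10^5 / (0.909 × 35.7 × 1.82))
V_stall = √4518 = 67.2 m/s

V_stall = 67.2 m/s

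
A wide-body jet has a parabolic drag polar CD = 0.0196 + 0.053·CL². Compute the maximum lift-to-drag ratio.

For CD = CD0 + K·CL², (L/D)max occurs at CL* = √(CD0/K) and equals 1/(2√(K·CD0)).
(L/D)max = 1/(2√(0.053 × 0.0196)) = 1/(2 × 0.03223) = 15.5

(L/D)max = 15.5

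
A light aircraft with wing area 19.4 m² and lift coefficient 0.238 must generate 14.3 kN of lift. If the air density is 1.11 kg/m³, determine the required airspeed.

L = ½ρv²S·CL ⇒ v = √(2L/(ρ·S·CL))
v = √(2 × 14300 / (1.11 × 19.4 × 0.238)) = √5580 = 74.7 m/s

v = 74.7 m/s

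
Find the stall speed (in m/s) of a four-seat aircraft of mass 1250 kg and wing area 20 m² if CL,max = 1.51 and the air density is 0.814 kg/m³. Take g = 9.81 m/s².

Stall occurs when L = W at CL,max. W = mg = 1250 × 9.81 = 12260 N.
V_stall = √(2W/(ρ·S·CL,max)) = √(2 × 12260 / (0.814 × 20 × 1.51))
V_stall = √997.6 = 31.6 m/s

V_stall = 31.6 m/s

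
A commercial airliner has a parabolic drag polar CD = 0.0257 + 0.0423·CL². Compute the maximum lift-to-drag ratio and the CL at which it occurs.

(L/D)max = 15.2, at CL = 0.779

For CD = CD0 + K·CL², (L/D)max occurs at CL* = √(CD0/K) and equals 1/(2√(K·CD0)).
(L/D)max = 1/(2√(0.0423 × 0.0257)) = 1/(2 × 0.03297) = 15.2
CL* = √(0.0257/0.0423) = 0.779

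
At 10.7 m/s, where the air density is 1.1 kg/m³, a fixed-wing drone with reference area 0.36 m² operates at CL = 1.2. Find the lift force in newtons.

Dynamic pressure q = ½ρv² = ½ × 1.1 × 10.7² = 62.97 Pa.
L = q·S·CL = 62.97 × 0.36 × 1.2 = 27.2 N

L = 27.2 N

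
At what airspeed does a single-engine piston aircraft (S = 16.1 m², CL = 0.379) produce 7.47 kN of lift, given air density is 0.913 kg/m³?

L = ½ρv²S·CL ⇒ v = √(2L/(ρ·S·CL))
v = √(2 × 7470 / (0.913 × 16.1 × 0.379)) = √2682 = 51.8 m/s

v = 51.8 m/s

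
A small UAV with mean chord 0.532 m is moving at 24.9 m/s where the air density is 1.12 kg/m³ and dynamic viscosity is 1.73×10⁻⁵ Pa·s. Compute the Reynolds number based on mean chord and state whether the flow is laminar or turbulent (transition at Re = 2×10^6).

Re = 8.58×10^5 (laminar)

Re = ρ·v·c/μ = 1.12 × 24.9 × 0.532 / (1.73×10⁻⁵) = 8.58×10^5
Since 8.58×10^5 < 2×10^6, the flow is laminar.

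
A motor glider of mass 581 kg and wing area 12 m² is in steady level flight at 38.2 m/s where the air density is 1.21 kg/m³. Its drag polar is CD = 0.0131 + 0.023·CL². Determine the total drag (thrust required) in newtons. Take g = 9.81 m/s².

Weight W = mg = 581 × 9.81 = 5699.6 N; in level flight L = W.
Dynamic pressure q = 0.5 × 1.21 × 38.2² = 882.8 Pa.
CL = W/(q·S) = 5699.6 / (882.8 × 12) = 0.538.
CD = 0.0131 + 0.023 × 0.538² = 0.01976.
D = q·S·CD = 882.8 × 12 × 0.01976 = 209.3 N

D = 209 N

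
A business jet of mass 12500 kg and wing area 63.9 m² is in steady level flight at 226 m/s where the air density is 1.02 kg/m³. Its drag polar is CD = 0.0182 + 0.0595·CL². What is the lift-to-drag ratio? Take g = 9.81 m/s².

L/D = 3.98

In steady level flight, lift balances weight: W = mg = 12500 × 9.81 = 1.2262×10^5 N.
q = ½ρv² = ½ × 1.02 × 226² = 26050 Pa.
Required CL = L/(qS) = 1.2262×10^5/(26050·63.9) = 0.07367.
CD = 0.0182 + 0.0595 × 0.07367² = 0.01852.
L/D = CL/CD = 0.07367 / 0.01852 = 3.98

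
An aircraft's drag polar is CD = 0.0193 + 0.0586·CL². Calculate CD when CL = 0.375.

CD = 0.0275

CD = 0.0193 + 0.0586 × 0.375² = 0.0193 + 0.008241 = 0.0275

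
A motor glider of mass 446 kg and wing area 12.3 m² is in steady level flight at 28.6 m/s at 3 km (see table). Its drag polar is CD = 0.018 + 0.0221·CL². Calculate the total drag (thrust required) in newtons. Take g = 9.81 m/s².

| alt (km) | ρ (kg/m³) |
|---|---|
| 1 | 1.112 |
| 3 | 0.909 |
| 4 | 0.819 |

D = 175 N

At 3 km, from the table: ρ = 0.909 kg/m³.
Level flight ⇒ L = W = m·g = 446 × 9.81 = 4375.3 N.
q = ½ρv² = ½ × 0.909 × 28.6² = 371.8 Pa.
CL = 2W/(ρv²S) = 2×4375.3/(0.909×28.6²×12.3) = 0.9568.
CD = 0.018 + 0.0221 × 0.9568² = 0.03823.
D = q·S·CD = 371.8 × 12.3 × 0.03823 = 174.8 N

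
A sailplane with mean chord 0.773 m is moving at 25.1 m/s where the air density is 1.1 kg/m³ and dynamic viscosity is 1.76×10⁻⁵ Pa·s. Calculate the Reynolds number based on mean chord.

Re = ρ·v·c/μ = 1.1 × 25.1 × 0.773 / (1.76×10⁻⁵) = 1.21×10^6

Re = 1.21×10^6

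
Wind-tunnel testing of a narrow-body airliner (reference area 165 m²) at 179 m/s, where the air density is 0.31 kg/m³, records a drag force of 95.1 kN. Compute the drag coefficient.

From D = ½ρv²S·CD, rearranging gives CD = 2D/(ρv²S).
CD = 2 × 95100 / (0.31 × 179² × 165) = 0.116

CD = 0.116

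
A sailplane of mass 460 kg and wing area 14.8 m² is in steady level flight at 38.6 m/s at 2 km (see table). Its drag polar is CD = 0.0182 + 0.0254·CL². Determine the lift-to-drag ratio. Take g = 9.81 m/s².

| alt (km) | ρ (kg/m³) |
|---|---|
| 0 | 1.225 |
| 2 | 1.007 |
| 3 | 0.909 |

L/D = 18.1

At 2 km, from the table: ρ = 1.007 kg/m³.
In steady level flight, lift balances weight: W = mg = 460 × 9.81 = 4512.6 N.
q = ½ρv² = ½ × 1.007 × 38.6² = 750.2 Pa.
CL = 2W/(ρv²S) = 2×4512.6/(1.007×38.6²×14.8) = 0.4064.
CD = 0.0182 + 0.0254 × 0.4064² = 0.0224.
L/D = CL/CD = 0.4064 / 0.0224 = 18.1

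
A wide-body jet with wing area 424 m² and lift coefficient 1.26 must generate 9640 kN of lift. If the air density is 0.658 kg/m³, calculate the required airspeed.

v = 234 m/s

L = ½ρv²S·CL ⇒ v = √(2L/(ρ·S·CL))
v = √(2 × 9.64×10^6 / (0.658 × 424 × 1.26)) = √54850 = 234 m/s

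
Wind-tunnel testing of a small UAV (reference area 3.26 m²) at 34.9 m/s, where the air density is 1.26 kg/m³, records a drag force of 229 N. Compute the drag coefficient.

CD = 0.0915

From D = ½ρv²S·CD, rearranging gives CD = 2D/(ρv²S).
CD = 2 × 229 / (1.26 × 34.9² × 3.26) = 0.0915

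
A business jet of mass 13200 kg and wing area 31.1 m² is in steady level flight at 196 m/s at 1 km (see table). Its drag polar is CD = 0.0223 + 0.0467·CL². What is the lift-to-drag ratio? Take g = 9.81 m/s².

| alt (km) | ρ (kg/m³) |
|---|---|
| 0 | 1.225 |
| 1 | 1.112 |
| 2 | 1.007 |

L/D = 8.1

At 1 km, from the table: ρ = 1.112 kg/m³.
In steady level flight, lift balances weight: W = mg = 13200 × 9.81 = 1.2949×10^5 N.
q = ½ρv² = ½ × 1.112 × 196² = 21360 Pa.
CL = W/(q·S) = 1.2949×10^5 / (21360 × 31.1) = 0.1949.
CD = 0.0223 + 0.0467 × 0.1949² = 0.02407.
L/D = CL/CD = 0.1949 / 0.02407 = 8.1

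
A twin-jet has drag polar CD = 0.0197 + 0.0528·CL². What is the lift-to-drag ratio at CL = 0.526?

L/D = 15.3

CD = 0.0197 + 0.0528 × 0.526² = 0.03431
L/D = CL/CD = 0.526 / 0.03431 = 15.3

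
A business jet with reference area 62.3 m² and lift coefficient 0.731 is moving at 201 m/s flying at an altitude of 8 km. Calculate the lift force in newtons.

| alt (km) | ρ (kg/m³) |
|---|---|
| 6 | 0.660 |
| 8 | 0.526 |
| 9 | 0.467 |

At 8 km, from the table: ρ = 0.526 kg/m³.
Dynamic pressure q = ½ρv² = ½ × 0.526 × 201² = 10630 Pa.
L = q·S·CL = 10630 × 62.3 × 0.731 = 4.84×10^5 N ≈ 484 kN

L = 4.84×10^5 N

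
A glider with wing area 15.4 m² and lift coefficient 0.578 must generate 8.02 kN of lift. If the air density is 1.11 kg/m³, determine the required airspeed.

L = ½ρv²S·CL ⇒ v = √(2L/(ρ·S·CL))
v = √(2 × 8020 / (1.11 × 15.4 × 0.578)) = √1623 = 40.3 m/s

v = 40.3 m/s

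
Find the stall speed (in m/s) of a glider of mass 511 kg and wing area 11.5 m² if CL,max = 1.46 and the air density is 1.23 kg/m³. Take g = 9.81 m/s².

V_stall = 22 m/s

At stall, lift equals weight: L = W = m·g = 511 × 9.81 = 5013 N.
From L = ½ρV²S·CL,max = W: V_stall = √(2W/(ρSCL,max)) = √(2·5013/(1.23·11.5·1.46))
V_stall = √485.5 = 22 m/s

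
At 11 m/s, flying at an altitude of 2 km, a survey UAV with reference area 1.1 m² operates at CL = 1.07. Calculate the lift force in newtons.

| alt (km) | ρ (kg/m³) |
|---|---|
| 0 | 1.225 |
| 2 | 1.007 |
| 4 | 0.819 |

L = 71.7 N

At 2 km, from the table: ρ = 1.007 kg/m³.
Dynamic pressure q = ½ρv² = ½ × 1.007 × 11² = 60.92 Pa.
L = q·S·CL = 60.92 × 1.1 × 1.07 = 71.7 N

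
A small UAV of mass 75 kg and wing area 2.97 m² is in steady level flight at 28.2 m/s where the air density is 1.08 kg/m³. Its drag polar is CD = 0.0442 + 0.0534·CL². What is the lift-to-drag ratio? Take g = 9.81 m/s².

L/D = 9.31

Weight W = mg = 75 × 9.81 = 735.75 N; in level flight L = W.
Dynamic pressure q = 0.5 × 1.08 × 28.2² = 429.4 Pa.
CL = W/(q·S) = 735.75 / (429.4 × 2.97) = 0.5769.
CD = 0.0442 + 0.0534 × 0.5769² = 0.06197.
L/D = CL/CD = 0.5769 / 0.06197 = 9.31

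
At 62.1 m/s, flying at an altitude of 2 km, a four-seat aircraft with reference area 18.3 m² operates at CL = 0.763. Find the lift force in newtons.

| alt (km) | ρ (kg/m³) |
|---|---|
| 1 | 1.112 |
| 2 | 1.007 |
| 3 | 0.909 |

At 2 km, from the table: ρ = 1.007 kg/m³.
Dynamic pressure q = ½ρv² = ½ × 1.007 × 62.1² = 1942 Pa.
L = q·S·CL = 1942 × 18.3 × 0.763 = 27100 N ≈ 27.1 kN

L = 27100 N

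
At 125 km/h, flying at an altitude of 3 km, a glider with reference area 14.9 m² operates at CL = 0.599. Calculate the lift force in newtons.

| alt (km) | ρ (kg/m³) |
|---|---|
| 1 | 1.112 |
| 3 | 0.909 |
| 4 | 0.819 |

L = 4890 N

At 3 km, from the table: ρ = 0.909 kg/m³.
Convert speed: v = 125 km/h ÷ 3.6 = 34.72 m/s.
L = ½ρv²S·CL = ½ × 0.909 × 34.72² × 14.9 × 0.599 = 4890 N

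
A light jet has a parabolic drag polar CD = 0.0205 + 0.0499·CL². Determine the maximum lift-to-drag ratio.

For CD = CD0 + K·CL², (L/D)max occurs at CL* = √(CD0/K) and equals 1/(2√(K·CD0)).
(L/D)max = 1/(2√(0.0499 × 0.0205)) = 1/(2 × 0.03198) = 15.6

(L/D)max = 15.6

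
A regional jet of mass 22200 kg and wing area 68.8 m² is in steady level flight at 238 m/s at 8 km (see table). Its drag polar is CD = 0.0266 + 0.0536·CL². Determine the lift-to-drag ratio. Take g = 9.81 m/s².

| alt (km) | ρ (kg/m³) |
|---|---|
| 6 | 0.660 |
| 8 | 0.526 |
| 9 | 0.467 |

At 8 km, from the table: ρ = 0.526 kg/m³.
Level flight ⇒ L = W = m·g = 22200 × 9.81 = 2.1778×10^5 N.
Dynamic pressure q = 0.5 × 0.526 × 238² = 14900 Pa.
CL = 2W/(ρv²S) = 2×2.1778×10^5/(0.526×238²×68.8) = 0.2125.
CD = 0.0266 + 0.0536 × 0.2125² = 0.02902.
L/D = CL/CD = 0.2125 / 0.02902 = 7.32

L/D = 7.32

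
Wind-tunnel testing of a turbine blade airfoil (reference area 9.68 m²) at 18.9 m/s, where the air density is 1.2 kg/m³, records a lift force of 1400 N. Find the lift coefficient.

From L = ½ρv²S·CL, rearranging gives CL = 2L/(ρv²S).
CL = 2 × 1400 / (1.2 × 18.9² × 9.68) = 0.675

CL = 0.675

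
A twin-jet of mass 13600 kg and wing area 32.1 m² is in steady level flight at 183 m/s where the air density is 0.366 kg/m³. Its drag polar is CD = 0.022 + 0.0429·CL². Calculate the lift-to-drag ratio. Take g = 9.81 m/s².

In steady level flight, lift balances weight: W = mg = 13600 × 9.81 = 1.3342×10^5 N.
Dynamic pressure q = 0.5 × 0.366 × 183² = 6128 Pa.
CL = 2W/(ρv²S) = 2×1.3342×10^5/(0.366×183²×32.1) = 0.6782.
CD = 0.022 + 0.0429 × 0.6782² = 0.04173.
L/D = CL/CD = 0.6782 / 0.04173 = 16.3

L/D = 16.3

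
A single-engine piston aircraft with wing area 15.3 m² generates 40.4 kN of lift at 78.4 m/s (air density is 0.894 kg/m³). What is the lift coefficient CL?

From L = ½ρv²S·CL, rearranging gives CL = 2L/(ρv²S).
CL = 2 × 40400 / (0.894 × 78.4² × 15.3) = 0.961

CL = 0.961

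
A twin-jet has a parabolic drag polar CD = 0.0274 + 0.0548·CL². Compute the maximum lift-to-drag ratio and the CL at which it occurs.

(L/D)max = 12.9, at CL = 0.707

For CD = CD0 + K·CL², (L/D)max occurs at CL* = √(CD0/K) and equals 1/(2√(K·CD0)).
(L/D)max = 1/(2√(0.0548 × 0.0274)) = 1/(2 × 0.03875) = 12.9
CL* = √(0.0274/0.0548) = 0.707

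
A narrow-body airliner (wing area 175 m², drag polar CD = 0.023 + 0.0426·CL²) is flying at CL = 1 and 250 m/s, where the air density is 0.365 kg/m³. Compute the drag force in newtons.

CD = 0.023 + 0.0426 × 1² = 0.0656
D = ½ρv²S·CD = ½ × 0.365 × 250² × 175 × 0.0656 = 1.31×10^5 N

D = 1.31×10^5 N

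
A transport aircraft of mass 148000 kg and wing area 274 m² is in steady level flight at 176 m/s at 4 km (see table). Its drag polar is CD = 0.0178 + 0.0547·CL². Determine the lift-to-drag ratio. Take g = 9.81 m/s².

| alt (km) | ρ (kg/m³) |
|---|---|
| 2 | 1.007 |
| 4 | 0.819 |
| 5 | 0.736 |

At 4 km, from the table: ρ = 0.819 kg/m³.
In steady level flight, lift balances weight: W = mg = 148000 × 9.81 = 1.4519×10^6 N.
q = ½ρv² = ½ × 0.819 × 176² = 12680 Pa.
CL = 2W/(ρv²S) = 2×1.4519×10^6/(0.819×176²×274) = 0.4177.
CD = 0.0178 + 0.0547 × 0.4177² = 0.02735.
L/D = CL/CD = 0.4177 / 0.02735 = 15.3

L/D = 15.3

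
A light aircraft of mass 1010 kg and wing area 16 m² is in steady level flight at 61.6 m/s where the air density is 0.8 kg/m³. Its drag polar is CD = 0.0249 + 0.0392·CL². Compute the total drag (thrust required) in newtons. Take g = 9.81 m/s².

In steady level flight, lift balances weight: W = mg = 1010 × 9.81 = 9908.1 N.
q = ½ρv² = ½ × 0.8 × 61.6² = 1518 Pa.
Required CL = L/(qS) = 9908.1/(1518·16) = 0.408.
CD = 0.0249 + 0.0392 × 0.408² = 0.03143.
D = q·S·CD = 1518 × 16 × 0.03143 = 763.2 N

D = 763 N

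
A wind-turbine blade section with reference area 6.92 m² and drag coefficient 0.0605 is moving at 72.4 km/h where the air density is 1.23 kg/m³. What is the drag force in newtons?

D = 104 N

Convert speed: v = 72.4 km/h ÷ 3.6 = 20.11 m/s.
Dynamic pressure q = ½ρv² = ½ × 1.23 × 20.11² = 248.7 Pa.
D = q·S·CD = 248.7 × 6.92 × 0.0605 = 104 N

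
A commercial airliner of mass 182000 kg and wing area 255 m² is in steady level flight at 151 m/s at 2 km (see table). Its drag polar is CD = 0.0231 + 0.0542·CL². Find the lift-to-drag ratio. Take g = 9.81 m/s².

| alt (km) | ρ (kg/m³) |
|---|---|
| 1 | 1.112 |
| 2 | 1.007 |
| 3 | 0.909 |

At 2 km, from the table: ρ = 1.007 kg/m³.
Level flight ⇒ L = W = m·g = 182000 × 9.81 = 1.7854×10^6 N.
Dynamic pressure q = 0.5 × 1.007 × 151² = 11480 Pa.
CL = W/(q·S) = 1.7854×10^6 / (11480 × 255) = 0.6099.
CD = 0.0231 + 0.0542 × 0.6099² = 0.04326.
L/D = CL/CD = 0.6099 / 0.04326 = 14.1

L/D = 14.1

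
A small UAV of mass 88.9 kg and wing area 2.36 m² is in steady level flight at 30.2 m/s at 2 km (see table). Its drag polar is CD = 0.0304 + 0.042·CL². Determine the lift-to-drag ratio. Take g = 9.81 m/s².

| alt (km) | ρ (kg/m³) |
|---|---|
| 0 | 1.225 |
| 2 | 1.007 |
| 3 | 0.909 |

L/D = 14

At 2 km, from the table: ρ = 1.007 kg/m³.
Weight W = mg = 88.9 × 9.81 = 872.11 N; in level flight L = W.
q = ½ρv² = ½ × 1.007 × 30.2² = 459.2 Pa.
Required CL = L/(qS) = 872.11/(459.2·2.36) = 0.8047.
CD = 0.0304 + 0.042 × 0.8047² = 0.0576.
L/D = CL/CD = 0.8047 / 0.0576 = 14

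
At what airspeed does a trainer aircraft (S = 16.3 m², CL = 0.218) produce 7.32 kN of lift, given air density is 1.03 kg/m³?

v = 63.2 m/s

L = ½ρv²S·CL ⇒ v = √(2L/(ρ·S·CL))
v = √(2 × 7320 / (1.03 × 16.3 × 0.218)) = √4000 = 63.2 m/s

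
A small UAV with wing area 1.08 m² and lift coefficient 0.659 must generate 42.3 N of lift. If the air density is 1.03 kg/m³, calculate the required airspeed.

v = 10.7 m/s

L = ½ρv²S·CL ⇒ v = √(2L/(ρ·S·CL))
v = √(2 × 42.3 / (1.03 × 1.08 × 0.659)) = √115.4 = 10.7 m/s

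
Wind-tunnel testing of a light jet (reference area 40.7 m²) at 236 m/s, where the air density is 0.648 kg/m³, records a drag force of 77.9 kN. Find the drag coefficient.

CD = 0.106

From D = ½ρv²S·CD, rearranging gives CD = 2D/(ρv²S).
CD = 2 × 77900 / (0.648 × 236² × 40.7) = 0.106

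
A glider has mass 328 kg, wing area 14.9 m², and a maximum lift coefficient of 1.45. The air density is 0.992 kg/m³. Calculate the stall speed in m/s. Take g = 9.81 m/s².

At stall, lift equals weight: L = W = m·g = 328 × 9.81 = 3218 N.
V_stall = √(2W/(ρ·S·CL,max)) = √(2 × 3218 / (0.992 × 14.9 × 1.45))
V_stall = √300.3 = 17.3 m/s

V_stall = 17.3 m/s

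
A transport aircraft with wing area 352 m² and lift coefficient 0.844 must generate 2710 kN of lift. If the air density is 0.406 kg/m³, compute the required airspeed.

v = 212 m/s

L = ½ρv²S·CL ⇒ v = √(2L/(ρ·S·CL))
v = √(2 × 2.71×10^6 / (0.406 × 352 × 0.844)) = √44940 = 212 m/s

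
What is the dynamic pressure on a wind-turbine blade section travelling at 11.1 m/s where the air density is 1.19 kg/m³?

q = ½ρv² = ½ × 1.19 × 11.1² = 73.3 Pa

q = 73.3 Pa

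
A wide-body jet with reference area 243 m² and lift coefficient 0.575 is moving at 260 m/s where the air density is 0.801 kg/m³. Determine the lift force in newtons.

L = ½ρv²S·CL = ½ × 0.801 × 260² × 243 × 0.575 = 3.78×10^6 N ≈ 3780 kN

L = 3.78×10^6 N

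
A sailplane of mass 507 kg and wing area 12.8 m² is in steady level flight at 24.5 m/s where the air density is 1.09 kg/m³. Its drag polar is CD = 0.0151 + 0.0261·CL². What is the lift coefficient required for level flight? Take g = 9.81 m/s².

CL = 1.19

Weight W = mg = 507 × 9.81 = 4973.7 N; in level flight L = W.
q = ½ρv² = ½ × 1.09 × 24.5² = 327.1 Pa.
CL = W/(q·S) = 4973.7 / (327.1 × 12.8) = 1.188.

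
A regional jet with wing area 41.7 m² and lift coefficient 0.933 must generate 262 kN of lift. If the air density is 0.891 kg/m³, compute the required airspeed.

L = ½ρv²S·CL ⇒ v = √(2L/(ρ·S·CL))
v = √(2 × 2.62×10^5 / (0.891 × 41.7 × 0.933)) = √15120 = 123 m/s

v = 123 m/s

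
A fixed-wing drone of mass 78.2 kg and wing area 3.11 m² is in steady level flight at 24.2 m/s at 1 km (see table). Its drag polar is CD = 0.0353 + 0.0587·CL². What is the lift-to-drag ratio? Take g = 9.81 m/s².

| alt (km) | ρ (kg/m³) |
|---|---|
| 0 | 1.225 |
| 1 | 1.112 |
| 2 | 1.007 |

At 1 km, from the table: ρ = 1.112 kg/m³.
In steady level flight, lift balances weight: W = mg = 78.2 × 9.81 = 767.14 N.
Dynamic pressure q = 0.5 × 1.112 × 24.2² = 325.6 Pa.
CL = 2W/(ρv²S) = 2×767.14/(1.112×24.2²×3.11) = 0.7575.
CD = 0.0353 + 0.0587 × 0.7575² = 0.06899.
L/D = CL/CD = 0.7575 / 0.06899 = 11

L/D = 11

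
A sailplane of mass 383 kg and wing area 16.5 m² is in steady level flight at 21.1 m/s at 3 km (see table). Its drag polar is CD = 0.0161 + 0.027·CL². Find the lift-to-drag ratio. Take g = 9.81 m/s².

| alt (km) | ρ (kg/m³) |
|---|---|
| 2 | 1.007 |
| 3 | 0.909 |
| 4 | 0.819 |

L/D = 22.4

At 3 km, from the table: ρ = 0.909 kg/m³.
In steady level flight, lift balances weight: W = mg = 383 × 9.81 = 3757.2 N.
Dynamic pressure q = 0.5 × 0.909 × 21.1² = 202.3 Pa.
CL = 2W/(ρv²S) = 2×3757.2/(0.909×21.1²×16.5) = 1.125.
CD = 0.0161 + 0.027 × 1.125² = 0.05029.
L/D = CL/CD = 1.125 / 0.05029 = 22.4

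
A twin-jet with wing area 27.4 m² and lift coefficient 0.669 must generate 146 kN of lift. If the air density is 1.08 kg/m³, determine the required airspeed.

L = ½ρv²S·CL ⇒ v = √(2L/(ρ·S·CL))
v = √(2 × 1.46×10^5 / (1.08 × 27.4 × 0.669)) = √14750 = 121 m/s

v = 121 m/s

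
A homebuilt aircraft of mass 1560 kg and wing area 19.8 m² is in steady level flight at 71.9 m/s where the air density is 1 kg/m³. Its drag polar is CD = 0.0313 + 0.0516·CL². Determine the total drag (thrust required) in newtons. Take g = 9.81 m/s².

D = 1840 N

Level flight ⇒ L = W = m·g = 1560 × 9.81 = 15304 N.
Dynamic pressure q = 0.5 × 1 × 71.9² = 2585 Pa.
CL = W/(q·S) = 15304 / (2585 × 19.8) = 0.299.
CD = 0.0313 + 0.0516 × 0.299² = 0.03591.
D = q·S·CD = 2585 × 19.8 × 0.03591 = 1838 N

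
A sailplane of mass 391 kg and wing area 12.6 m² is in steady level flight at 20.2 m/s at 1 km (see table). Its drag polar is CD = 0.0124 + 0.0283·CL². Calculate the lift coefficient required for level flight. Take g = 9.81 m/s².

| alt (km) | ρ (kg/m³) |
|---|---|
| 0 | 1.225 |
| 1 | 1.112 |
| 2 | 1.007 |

CL = 1.34

At 1 km, from the table: ρ = 1.112 kg/m³.
Level flight ⇒ L = W = m·g = 391 × 9.81 = 3835.7 N.
q = ½ρv² = ½ × 1.112 × 20.2² = 226.9 Pa.
Required CL = L/(qS) = 3835.7/(226.9·12.6) = 1.342.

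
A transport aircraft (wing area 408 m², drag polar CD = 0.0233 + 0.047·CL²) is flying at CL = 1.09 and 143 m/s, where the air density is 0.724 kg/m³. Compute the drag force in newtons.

CD = 0.0233 + 0.047 × 1.09² = 0.07914
D = ½ρv²S·CD = ½ × 0.724 × 143² × 408 × 0.07914 = 2.39×10^5 N

D = 2.39×10^5 N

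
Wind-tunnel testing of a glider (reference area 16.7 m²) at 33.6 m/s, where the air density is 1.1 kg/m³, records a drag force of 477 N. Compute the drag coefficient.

CD = 0.046

From D = ½ρv²S·CD, rearranging gives CD = 2D/(ρv²S).
CD = 2 × 477 / (1.1 × 33.6² × 16.7) = 0.046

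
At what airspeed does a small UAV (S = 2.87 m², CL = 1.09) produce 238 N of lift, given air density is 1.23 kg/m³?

v = 11.1 m/s

L = ½ρv²S·CL ⇒ v = √(2L/(ρ·S·CL))
v = √(2 × 238 / (1.23 × 2.87 × 1.09)) = √123.7 = 11.1 m/s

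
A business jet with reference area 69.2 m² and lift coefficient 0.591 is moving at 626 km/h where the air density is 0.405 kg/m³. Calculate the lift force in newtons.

L = 2.5×10^5 N

Convert speed: v = 626 km/h ÷ 3.6 = 173.9 m/s.
Dynamic pressure q = ½ρv² = ½ × 0.405 × 173.9² = 6123 Pa.
L = q·S·CL = 6123 × 69.2 × 0.591 = 2.5×10^5 N ≈ 250 kN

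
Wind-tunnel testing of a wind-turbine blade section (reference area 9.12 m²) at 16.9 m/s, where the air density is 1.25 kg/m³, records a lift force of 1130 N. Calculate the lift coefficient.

CL = 0.694

From L = ½ρv²S·CL, rearranging gives CL = 2L/(ρv²S).
CL = 2 × 1130 / (1.25 × 16.9² × 9.12) = 0.694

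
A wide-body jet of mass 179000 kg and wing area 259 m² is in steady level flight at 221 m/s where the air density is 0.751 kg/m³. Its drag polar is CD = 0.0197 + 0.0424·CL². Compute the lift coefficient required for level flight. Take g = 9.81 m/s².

CL = 0.37

Level flight ⇒ L = W = m·g = 179000 × 9.81 = 1.756×10^6 N.
q = ½ρv² = ½ × 0.751 × 221² = 18340 Pa.
Required CL = L/(qS) = 1.756×10^6/(18340·259) = 0.3697.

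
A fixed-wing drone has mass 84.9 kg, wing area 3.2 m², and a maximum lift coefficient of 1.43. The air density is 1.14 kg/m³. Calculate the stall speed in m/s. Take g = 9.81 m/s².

At stall, lift equals weight: L = W = m·g = 84.9 × 9.81 = 832.9 N.
V_stall = √(2W/(ρ·S·CL,max)) = √(2 × 832.9 / (1.14 × 3.2 × 1.43))
V_stall = √319.3 = 17.9 m/s

V_stall = 17.9 m/s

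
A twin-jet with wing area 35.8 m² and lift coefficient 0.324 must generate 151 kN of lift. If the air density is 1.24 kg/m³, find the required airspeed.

L = ½ρv²S·CL ⇒ v = √(2L/(ρ·S·CL))
v = √(2 × 1.51×10^5 / (1.24 × 35.8 × 0.324)) = √21000 = 145 m/s

v = 145 m/s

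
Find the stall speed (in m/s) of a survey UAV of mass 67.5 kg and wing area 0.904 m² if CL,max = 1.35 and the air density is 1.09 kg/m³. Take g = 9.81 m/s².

Stall occurs when L = W at CL,max. W = mg = 67.5 × 9.81 = 662.2 N.
V_stall = √(2W/(ρ·S·CL,max)) = √(2 × 662.2 / (1.09 × 0.904 × 1.35))
V_stall = √995.6 = 31.6 m/s

V_stall = 31.6 m/s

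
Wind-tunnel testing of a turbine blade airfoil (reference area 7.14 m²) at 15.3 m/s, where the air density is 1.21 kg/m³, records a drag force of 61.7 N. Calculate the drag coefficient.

CD = 0.061

From D = ½ρv²S·CD, rearranging gives CD = 2D/(ρv²S).
CD = 2 × 61.7 / (1.21 × 15.3² × 7.14) = 0.061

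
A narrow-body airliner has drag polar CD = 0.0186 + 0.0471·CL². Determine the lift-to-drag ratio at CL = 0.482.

CD = 0.0186 + 0.0471 × 0.482² = 0.02954
L/D = CL/CD = 0.482 / 0.02954 = 16.3

L/D = 16.3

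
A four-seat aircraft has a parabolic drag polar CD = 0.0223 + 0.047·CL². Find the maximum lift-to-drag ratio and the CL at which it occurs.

(L/D)max = 15.4, at CL = 0.689

For CD = CD0 + K·CL², (L/D)max occurs at CL* = √(CD0/K) and equals 1/(2√(K·CD0)).
(L/D)max = 1/(2√(0.047 × 0.0223)) = 1/(2 × 0.03237) = 15.4
CL* = √(0.0223/0.047) = 0.689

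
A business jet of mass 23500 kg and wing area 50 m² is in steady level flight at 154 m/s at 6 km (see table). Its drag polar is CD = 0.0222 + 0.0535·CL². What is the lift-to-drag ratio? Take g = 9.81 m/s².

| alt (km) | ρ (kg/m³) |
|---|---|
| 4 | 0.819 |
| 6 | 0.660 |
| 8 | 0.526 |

L/D = 14.5

At 6 km, from the table: ρ = 0.660 kg/m³.
Level flight ⇒ L = W = m·g = 23500 × 9.81 = 2.3054×10^5 N.
q = ½ρv² = ½ × 0.66 × 154² = 7826 Pa.
CL = W/(q·S) = 2.3054×10^5 / (7826 × 50) = 0.5891.
CD = 0.0222 + 0.0535 × 0.5891² = 0.04077.
L/D = CL/CD = 0.5891 / 0.04077 = 14.5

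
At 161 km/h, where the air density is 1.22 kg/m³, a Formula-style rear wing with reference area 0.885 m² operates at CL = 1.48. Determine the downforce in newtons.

Convert speed: v = 161 km/h ÷ 3.6 = 44.72 m/s.
Dynamic pressure q = ½ρv² = ½ × 1.22 × 44.72² = 1220 Pa.
L = q·S·CL = 1220 × 0.885 × 1.48 = 1600 N

L = 1600 N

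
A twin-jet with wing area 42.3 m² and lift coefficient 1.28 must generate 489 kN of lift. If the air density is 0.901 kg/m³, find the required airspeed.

v = 142 m/s

L = ½ρv²S·CL ⇒ v = √(2L/(ρ·S·CL))
v = √(2 × 4.89×10^5 / (0.901 × 42.3 × 1.28)) = √20050 = 142 m/s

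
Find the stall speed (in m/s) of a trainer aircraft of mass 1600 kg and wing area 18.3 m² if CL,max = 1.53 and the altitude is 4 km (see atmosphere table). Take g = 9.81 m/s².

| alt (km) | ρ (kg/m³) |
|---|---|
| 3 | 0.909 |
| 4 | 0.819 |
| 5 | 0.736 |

V_stall = 37 m/s

At 4 km, from the table: ρ = 0.819 kg/m³.
Weight W = mg = 1600 × 9.81 = 15700 N.
V_stall = √(2W/(ρ·S·CL,max)) = √(2 × 15700 / (0.819 × 18.3 × 1.53))
V_stall = √1369 = 37 m/s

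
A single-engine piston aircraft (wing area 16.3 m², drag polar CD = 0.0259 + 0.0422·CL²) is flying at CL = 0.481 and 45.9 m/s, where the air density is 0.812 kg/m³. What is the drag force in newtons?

CD = 0.0259 + 0.0422 × 0.481² = 0.03566
D = ½ρv²S·CD = ½ × 0.812 × 45.9² × 16.3 × 0.03566 = 497 N

D = 497 N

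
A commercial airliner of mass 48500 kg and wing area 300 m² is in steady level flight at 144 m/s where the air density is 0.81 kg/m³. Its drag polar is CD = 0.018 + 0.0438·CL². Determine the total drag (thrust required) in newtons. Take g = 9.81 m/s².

D = 49300 N

Weight W = mg = 48500 × 9.81 = 4.7578×10^5 N; in level flight L = W.
Dynamic pressure q = 0.5 × 0.81 × 144² = 8398 Pa.
CL = 2W/(ρv²S) = 2×4.7578×10^5/(0.81×144²×300) = 0.1888.
CD = 0.018 + 0.0438 × 0.1888² = 0.01956.
D = q·S·CD = 8398 × 300 × 0.01956 = 49290 N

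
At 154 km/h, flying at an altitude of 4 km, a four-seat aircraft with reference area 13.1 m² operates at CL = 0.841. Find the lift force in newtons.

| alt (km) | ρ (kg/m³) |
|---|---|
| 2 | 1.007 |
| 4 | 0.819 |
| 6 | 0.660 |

At 4 km, from the table: ρ = 0.819 kg/m³.
Convert speed: v = 154 km/h ÷ 3.6 = 42.78 m/s.
L = ½ρv²S·CL = ½ × 0.819 × 42.78² × 13.1 × 0.841 = 8260 N ≈ 8.26 kN

L = 8260 N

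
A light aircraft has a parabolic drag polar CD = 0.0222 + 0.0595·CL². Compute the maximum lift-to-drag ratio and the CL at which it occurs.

(L/D)max = 13.8, at CL = 0.611

For CD = CD0 + K·CL², (L/D)max occurs at CL* = √(CD0/K) and equals 1/(2√(K·CD0)).
(L/D)max = 1/(2√(0.0595 × 0.0222)) = 1/(2 × 0.03634) = 13.8
CL* = √(0.0222/0.0595) = 0.611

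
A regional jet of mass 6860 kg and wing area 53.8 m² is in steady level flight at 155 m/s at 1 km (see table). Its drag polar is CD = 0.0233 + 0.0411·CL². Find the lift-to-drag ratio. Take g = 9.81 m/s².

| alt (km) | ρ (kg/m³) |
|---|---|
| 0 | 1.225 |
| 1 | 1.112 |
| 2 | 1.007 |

At 1 km, from the table: ρ = 1.112 kg/m³.
Level flight ⇒ L = W = m·g = 6860 × 9.81 = 67297 N.
q = ½ρv² = ½ × 1.112 × 155² = 13360 Pa.
CL = 2W/(ρv²S) = 2×67297/(1.112×155²×53.8) = 0.09364.
CD = 0.0233 + 0.0411 × 0.09364² = 0.02366.
L/D = CL/CD = 0.09364 / 0.02366 = 3.96

L/D = 3.96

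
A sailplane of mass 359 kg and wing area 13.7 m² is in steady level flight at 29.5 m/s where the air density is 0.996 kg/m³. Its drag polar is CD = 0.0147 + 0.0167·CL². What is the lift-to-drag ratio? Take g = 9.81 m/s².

Weight W = mg = 359 × 9.81 = 3521.8 N; in level flight L = W.
q = ½ρv² = ½ × 0.996 × 29.5² = 433.4 Pa.
Required CL = L/(qS) = 3521.8/(433.4·13.7) = 0.5932.
CD = 0.0147 + 0.0167 × 0.5932² = 0.02058.
L/D = CL/CD = 0.5932 / 0.02058 = 28.8

L/D = 28.8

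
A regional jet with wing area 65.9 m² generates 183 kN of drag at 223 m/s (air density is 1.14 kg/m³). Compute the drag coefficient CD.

From D = ½ρv²S·CD, rearranging gives CD = 2D/(ρv²S).
CD = 2 × 1.83×10^5 / (1.14 × 223² × 65.9) = 0.098

CD = 0.098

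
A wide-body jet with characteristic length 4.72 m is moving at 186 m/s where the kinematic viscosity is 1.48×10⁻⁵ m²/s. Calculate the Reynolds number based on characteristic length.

Re = 5.93×10^7

Re = v·c/ν = 186 × 4.72 / (1.48×10⁻⁵) = 5.93×10^7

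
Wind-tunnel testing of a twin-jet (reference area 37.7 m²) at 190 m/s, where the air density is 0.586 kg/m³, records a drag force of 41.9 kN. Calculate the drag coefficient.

CD = 0.105

From D = ½ρv²S·CD, rearranging gives CD = 2D/(ρv²S).
CD = 2 × 41900 / (0.586 × 190² × 37.7) = 0.105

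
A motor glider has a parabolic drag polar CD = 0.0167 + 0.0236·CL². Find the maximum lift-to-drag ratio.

(L/D)max = 25.2

For CD = CD0 + K·CL², (L/D)max occurs at CL* = √(CD0/K) and equals 1/(2√(K·CD0)).
(L/D)max = 1/(2√(0.0236 × 0.0167)) = 1/(2 × 0.01985) = 25.2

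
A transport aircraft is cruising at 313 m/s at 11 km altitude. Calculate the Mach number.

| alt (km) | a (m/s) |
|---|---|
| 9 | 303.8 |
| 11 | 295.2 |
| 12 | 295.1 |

M = 1.06

At 11 km, from the table: a = 295.2 m/s.
M = v/a = 313 / 295.2 = 1.06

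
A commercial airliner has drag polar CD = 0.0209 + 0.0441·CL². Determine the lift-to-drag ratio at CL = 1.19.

L/D = 14.3

CD = 0.0209 + 0.0441 × 1.19² = 0.08335
L/D = CL/CD = 1.19 / 0.08335 = 14.3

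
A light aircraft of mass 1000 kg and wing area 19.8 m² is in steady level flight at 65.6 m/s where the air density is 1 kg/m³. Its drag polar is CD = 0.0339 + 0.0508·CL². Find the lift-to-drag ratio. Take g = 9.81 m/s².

L/D = 6.29

Weight W = mg = 1000 × 9.81 = 9810 N; in level flight L = W.
Dynamic pressure q = 0.5 × 1 × 65.6² = 2152 Pa.
Required CL = L/(qS) = 9810/(2152·19.8) = 0.2303.
CD = 0.0339 + 0.0508 × 0.2303² = 0.03659.
L/D = CL/CD = 0.2303 / 0.03659 = 6.29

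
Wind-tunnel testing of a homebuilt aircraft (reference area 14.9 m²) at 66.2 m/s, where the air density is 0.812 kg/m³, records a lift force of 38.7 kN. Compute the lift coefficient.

From L = ½ρv²S·CL, rearranging gives CL = 2L/(ρv²S).
CL = 2 × 38700 / (0.812 × 66.2² × 14.9) = 1.46

CL = 1.46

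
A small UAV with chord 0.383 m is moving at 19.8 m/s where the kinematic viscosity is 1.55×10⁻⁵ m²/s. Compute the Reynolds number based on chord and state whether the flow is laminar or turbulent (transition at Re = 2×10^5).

Re = v·c/ν = 19.8 × 0.383 / (1.55×10⁻⁵) = 4.89×10^5
Since 4.89×10^5 > 2×10^5, the flow is turbulent.

Re = 4.89×10^5 (turbulent)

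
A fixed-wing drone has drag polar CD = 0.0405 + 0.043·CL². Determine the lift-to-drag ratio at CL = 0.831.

L/D = 11.8

CD = 0.0405 + 0.043 × 0.831² = 0.07019
L/D = CL/CD = 0.831 / 0.07019 = 11.8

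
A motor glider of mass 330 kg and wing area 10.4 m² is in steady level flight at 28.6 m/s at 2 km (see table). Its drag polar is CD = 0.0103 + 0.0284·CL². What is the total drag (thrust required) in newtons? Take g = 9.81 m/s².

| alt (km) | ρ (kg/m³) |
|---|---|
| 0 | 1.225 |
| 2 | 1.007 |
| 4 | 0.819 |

D = 114 N

At 2 km, from the table: ρ = 1.007 kg/m³.
Level flight ⇒ L = W = m·g = 330 × 9.81 = 3237.3 N.
Dynamic pressure q = 0.5 × 1.007 × 28.6² = 411.8 Pa.
CL = 2W/(ρv²S) = 2×3237.3/(1.007×28.6²×10.4) = 0.7558.
CD = 0.0103 + 0.0284 × 0.7558² = 0.02652.
D = q·S·CD = 411.8 × 10.4 × 0.02652 = 113.6 N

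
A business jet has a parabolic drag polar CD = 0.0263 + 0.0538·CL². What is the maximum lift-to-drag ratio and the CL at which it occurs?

(L/D)max = 13.3, at CL = 0.699

For CD = CD0 + K·CL², (L/D)max occurs at CL* = √(CD0/K) and equals 1/(2√(K·CD0)).
(L/D)max = 1/(2√(0.0538 × 0.0263)) = 1/(2 × 0.03762) = 13.3
CL* = √(0.0263/0.0538) = 0.699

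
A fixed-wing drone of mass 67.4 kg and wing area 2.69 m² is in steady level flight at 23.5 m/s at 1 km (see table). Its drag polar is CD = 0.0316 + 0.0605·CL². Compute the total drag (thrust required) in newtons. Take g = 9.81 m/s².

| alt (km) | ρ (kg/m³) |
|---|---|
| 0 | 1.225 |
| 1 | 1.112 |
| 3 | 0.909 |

At 1 km, from the table: ρ = 1.112 kg/m³.
Weight W = mg = 67.4 × 9.81 = 661.19 N; in level flight L = W.
Dynamic pressure q = 0.5 × 1.112 × 23.5² = 307.1 Pa.
Required CL = L/(qS) = 661.19/(307.1·2.69) = 0.8005.
CD = 0.0316 + 0.0605 × 0.8005² = 0.07037.
D = q·S·CD = 307.1 × 2.69 × 0.07037 = 58.12 N

D = 58.1 N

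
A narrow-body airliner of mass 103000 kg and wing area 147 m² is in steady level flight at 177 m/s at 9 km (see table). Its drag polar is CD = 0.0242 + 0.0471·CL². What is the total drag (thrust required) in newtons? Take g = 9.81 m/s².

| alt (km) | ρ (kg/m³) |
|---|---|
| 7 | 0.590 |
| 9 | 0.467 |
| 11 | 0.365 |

D = 70700 N

At 9 km, from the table: ρ = 0.467 kg/m³.
Level flight ⇒ L = W = m·g = 103000 × 9.81 = 1.0104×10^6 N.
q = ½ρv² = ½ × 0.467 × 177² = 7315 Pa.
Required CL = L/(qS) = 1.0104×10^6/(7315·147) = 0.9396.
CD = 0.0242 + 0.0471 × 0.9396² = 0.06578.
D = q·S·CD = 7315 × 147 × 0.06578 = 70740 N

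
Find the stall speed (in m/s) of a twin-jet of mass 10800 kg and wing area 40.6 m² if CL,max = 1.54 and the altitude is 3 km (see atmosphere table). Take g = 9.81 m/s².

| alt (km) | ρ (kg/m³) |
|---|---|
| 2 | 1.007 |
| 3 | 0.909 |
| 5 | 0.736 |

At 3 km, from the table: ρ = 0.909 kg/m³.
At stall, lift equals weight: L = W = m·g = 10800 × 9.81 = 1.059×10^5 N.
V_stall = √(2W/(ρ·S·CL,max)) = √(2 × 1.059×10^5 / (0.909 × 40.6 × 1.54))
V_stall = √3728 = 61.1 m/s

V_stall = 61.1 m/s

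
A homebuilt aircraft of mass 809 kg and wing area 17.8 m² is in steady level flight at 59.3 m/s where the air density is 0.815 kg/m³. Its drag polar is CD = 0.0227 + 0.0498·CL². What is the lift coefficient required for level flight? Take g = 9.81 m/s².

In steady level flight, lift balances weight: W = mg = 809 × 9.81 = 7936.3 N.
Dynamic pressure q = 0.5 × 0.815 × 59.3² = 1433 Pa.
CL = W/(q·S) = 7936.3 / (1433 × 17.8) = 0.3111.

CL = 0.311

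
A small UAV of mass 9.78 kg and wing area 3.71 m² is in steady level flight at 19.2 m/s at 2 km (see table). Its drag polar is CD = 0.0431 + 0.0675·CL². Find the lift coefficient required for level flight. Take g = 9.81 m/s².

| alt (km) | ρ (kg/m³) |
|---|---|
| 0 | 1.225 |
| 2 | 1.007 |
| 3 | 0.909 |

At 2 km, from the table: ρ = 1.007 kg/m³.
Level flight ⇒ L = W = m·g = 9.78 × 9.81 = 95.942 N.
Dynamic pressure q = 0.5 × 1.007 × 19.2² = 185.6 Pa.
Required CL = L/(qS) = 95.942/(185.6·3.71) = 0.1393.

CL = 0.139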